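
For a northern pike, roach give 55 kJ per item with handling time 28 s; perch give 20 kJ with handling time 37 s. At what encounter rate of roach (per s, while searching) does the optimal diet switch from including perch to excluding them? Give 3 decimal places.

Drop perch once their profitability E₂/h₂ falls below the rate achievable on roach alone: E₂/h₂ = λE₁/(1 + λh₁).
Solve for λ: λE₁h₂ = E₂(1 + λh₁) → λ(E₁h₂ − E₂h₁) = E₂ → λ = E₂/(E₁h₂ − E₂h₁).
λ = 20/(55×37 − 20×28) = 20/1475 = 0.01356 per s.

0.014 per s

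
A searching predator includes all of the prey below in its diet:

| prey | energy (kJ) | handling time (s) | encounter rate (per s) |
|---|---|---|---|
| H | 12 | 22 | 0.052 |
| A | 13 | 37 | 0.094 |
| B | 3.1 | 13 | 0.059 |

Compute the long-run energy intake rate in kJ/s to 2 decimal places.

0.32 kJ/s

R = Σλ_iE_i / (1 + Σλ_ih_i)
Numerator: 0.052×12 + 0.094×13 + 0.059×3.1 = 2.029
Denominator: 1 + 0.052×22 + 0.094×37 + 0.059×13 = 6.389
R = 2.029/6.389 = 0.3176 kJ/s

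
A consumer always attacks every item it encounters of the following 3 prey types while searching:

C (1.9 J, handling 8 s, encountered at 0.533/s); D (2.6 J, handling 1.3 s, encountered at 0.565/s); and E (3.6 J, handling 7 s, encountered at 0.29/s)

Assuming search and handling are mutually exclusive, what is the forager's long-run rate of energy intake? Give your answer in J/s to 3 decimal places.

R = Σλ_iE_i / (1 + Σλ_ih_i)
Numerator: 0.533×1.9 + 0.565×2.6 + 0.29×3.6 = 3.526
Denominator: 1 + 0.533×8 + 0.565×1.3 + 0.29×7 = 8.029
R = 3.526/8.029 = 0.4391 J/s

0.439 J/s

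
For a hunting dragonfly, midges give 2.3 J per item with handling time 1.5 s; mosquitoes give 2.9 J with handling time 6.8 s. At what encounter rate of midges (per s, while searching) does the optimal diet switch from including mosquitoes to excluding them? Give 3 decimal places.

0.257 per s

The zero-one rule: include mosquitoes iff E₂/h₂ > λE₁/(1+λh₁). Equality gives the switch point.
λE₁h₂ = E₂ + λE₂h₁ ⇒ λ = E₂/(E₁h₂ − E₂h₁) = 2.9/(15.64 − 4.35) = 0.2569 per s.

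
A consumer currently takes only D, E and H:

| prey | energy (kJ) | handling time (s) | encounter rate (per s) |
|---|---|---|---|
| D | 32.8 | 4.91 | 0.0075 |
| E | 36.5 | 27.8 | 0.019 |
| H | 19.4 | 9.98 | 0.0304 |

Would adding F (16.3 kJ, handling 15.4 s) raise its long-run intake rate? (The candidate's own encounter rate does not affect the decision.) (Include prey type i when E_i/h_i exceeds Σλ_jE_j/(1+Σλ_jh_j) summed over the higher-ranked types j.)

Current rate: (0.0075×32.8 + 0.019×36.5 + 0.0304×19.4)/(1 + 0.0075×4.91 + 0.019×27.8 + 0.0304×9.98) = 0.8185 kJ/s.
Profitability of F: 16.3/15.4 = 1.058 kJ/s.
1.058 > 0.8185, so adding F raises the average — include it.

Yes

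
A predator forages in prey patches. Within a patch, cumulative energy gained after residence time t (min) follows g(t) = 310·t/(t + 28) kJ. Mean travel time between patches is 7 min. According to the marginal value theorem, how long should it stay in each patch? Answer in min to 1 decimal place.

14.0 min

Optimal t* satisfies g'(t*) = g(t*)/(T + t*).
g'(t) = 310·28/(t + 28)². Setting 310·28/(t+28)² = 310t/[(t+28)(7+t)] gives 28(7+t) = t(t+28), so t² = 28×7 = 196.
t* = √196 = 14 min.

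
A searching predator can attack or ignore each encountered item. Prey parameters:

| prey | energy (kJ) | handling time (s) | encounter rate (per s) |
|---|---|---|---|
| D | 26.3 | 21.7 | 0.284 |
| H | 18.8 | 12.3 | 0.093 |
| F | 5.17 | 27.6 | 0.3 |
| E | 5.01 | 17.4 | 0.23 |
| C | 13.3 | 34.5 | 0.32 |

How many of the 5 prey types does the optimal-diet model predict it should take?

2

E/h in descending order: H 1.53, D 1.21, C 0.386, E 0.288, F 0.187 kJ/s. The optimal diet is the largest prefix of this list for which every included type satisfies E_i/h_i > R on the types above it.
Rate on top 1: 0.8155. D: 1.21 > 0.8155 → include.
Rate on top 2: 1.11. C: 0.386 < 1.11 → exclude; stop.
Optimal diet: H, D — 2 of 5 types.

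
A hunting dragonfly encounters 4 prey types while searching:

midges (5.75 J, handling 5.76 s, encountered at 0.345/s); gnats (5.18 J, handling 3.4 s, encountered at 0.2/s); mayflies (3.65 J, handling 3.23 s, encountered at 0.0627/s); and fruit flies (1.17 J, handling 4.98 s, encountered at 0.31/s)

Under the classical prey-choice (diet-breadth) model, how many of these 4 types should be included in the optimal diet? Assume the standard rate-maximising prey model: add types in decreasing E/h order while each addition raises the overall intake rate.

3

Profitabilities (E/h, J/s): gnats 1.52, mayflies 1.13, midges 0.998, fruit flies 0.235. Add prey in this order while the next type's profitability exceeds the intake rate on those already taken.
Rate on top 1: 0.6167. mayflies: 1.13 > 0.6167 → include.
Rate on top 2: 0.6719. midges: 0.998 > 0.6719 → include.
Rate on top 3: 0.8395. fruit flies: 0.235 < 0.8395 → exclude; stop.
Optimal diet: gnats, mayflies, midges — 3 of 4 types.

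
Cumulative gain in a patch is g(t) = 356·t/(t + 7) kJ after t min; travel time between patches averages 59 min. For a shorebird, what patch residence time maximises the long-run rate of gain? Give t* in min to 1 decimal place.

Maximise g(t)/(T+t): set derivative to zero → g'(t)(T+t) = g(t).
g'(t) = 356·7/(t + 7)². Setting 356·7/(t+7)² = 356t/[(t+7)(59+t)] gives 7(59+t) = t(t+7), so t² = 7×59 = 413.
t* = √413 = 20.32 min.

20.3 min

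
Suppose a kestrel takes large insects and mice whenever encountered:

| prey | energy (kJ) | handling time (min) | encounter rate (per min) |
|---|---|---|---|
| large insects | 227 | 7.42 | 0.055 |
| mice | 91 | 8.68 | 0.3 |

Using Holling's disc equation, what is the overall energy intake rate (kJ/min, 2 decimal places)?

9.92 kJ/min

R = (0.055×227 + 0.3×91) / (1 + 0.055×7.42 + 0.3×8.68) = 39.78/4.012 = 9.916 kJ/min.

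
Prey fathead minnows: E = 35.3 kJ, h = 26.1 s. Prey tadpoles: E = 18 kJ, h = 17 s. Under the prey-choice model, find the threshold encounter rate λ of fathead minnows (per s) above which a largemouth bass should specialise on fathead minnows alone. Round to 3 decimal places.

The zero-one rule: include tadpoles iff E₂/h₂ > λE₁/(1+λh₁). Equality gives the switch point.
λE₁h₂ = E₂ + λE₂h₁ ⇒ λ = E₂/(E₁h₂ − E₂h₁) = 18/(600.1 − 469.8) = 0.1381 per s.

0.138 per s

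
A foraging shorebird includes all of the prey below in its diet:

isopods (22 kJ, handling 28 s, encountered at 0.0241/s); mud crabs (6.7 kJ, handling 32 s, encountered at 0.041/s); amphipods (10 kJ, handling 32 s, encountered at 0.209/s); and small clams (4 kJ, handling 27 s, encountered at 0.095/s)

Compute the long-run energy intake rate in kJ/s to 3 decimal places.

0.268 kJ/s

R = Σλ_iE_i / (1 + Σλ_ih_i)
Numerator: 0.0241×22 + 0.041×6.7 + 0.209×10 + 0.095×4 = 3.275
Denominator: 1 + 0.0241×28 + 0.041×32 + 0.209×32 + 0.095×27 = 12.24
R = 3.275/12.24 = 0.2676 kJ/s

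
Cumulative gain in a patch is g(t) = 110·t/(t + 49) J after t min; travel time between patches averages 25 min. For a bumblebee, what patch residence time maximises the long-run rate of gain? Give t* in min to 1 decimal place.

35.0 min

By the marginal value theorem, leave when the instantaneous gain rate g'(t) equals the habitat-wide average g(t)/(T + t).
g'(t) = 110·49/(t + 49)². Setting 110·49/(t+49)² = 110t/[(t+49)(25+t)] gives 49(25+t) = t(t+49), so t² = 49×25 = 1225.
t* = √1225 = 35 min.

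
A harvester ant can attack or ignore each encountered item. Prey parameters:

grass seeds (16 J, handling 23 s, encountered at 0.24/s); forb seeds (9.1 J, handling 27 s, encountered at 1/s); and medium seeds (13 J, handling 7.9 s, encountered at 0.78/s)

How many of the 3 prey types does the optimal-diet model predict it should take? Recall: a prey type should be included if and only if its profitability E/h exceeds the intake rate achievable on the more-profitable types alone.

1

Rank by E/h (J/s): medium seeds 1.65, grass seeds 0.696, forb seeds 0.337. Include each in turn until the next type's E/h falls below the running intake rate.
Rate on top 1: 1.416. grass seeds: 0.696 < 1.416 → exclude; stop.
Optimal diet: medium seeds — 1 of 3 types.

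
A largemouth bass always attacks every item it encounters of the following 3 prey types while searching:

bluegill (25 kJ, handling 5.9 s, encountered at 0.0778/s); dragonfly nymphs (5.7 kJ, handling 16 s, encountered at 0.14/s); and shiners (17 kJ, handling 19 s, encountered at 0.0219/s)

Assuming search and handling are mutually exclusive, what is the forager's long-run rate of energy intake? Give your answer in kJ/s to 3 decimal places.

0.757 kJ/s

R = Σλ_iE_i / (1 + Σλ_ih_i)
Numerator: 0.0778×25 + 0.14×5.7 + 0.0219×17 = 3.115
Denominator: 1 + 0.0778×5.9 + 0.14×16 + 0.0219×19 = 4.115
R = 3.115/4.115 = 0.757 kJ/s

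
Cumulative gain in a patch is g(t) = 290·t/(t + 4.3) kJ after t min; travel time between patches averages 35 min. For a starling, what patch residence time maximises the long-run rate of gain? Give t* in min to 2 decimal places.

Maximise g(t)/(T+t): set derivative to zero → g'(t)(T+t) = g(t).
g'(t) = 290·4.3/(t + 4.3)². Setting 290·4.3/(t+4.3)² = 290t/[(t+4.3)(35+t)] gives 4.3(35+t) = t(t+4.3), so t² = 4.3×35 = 150.5.
t* = √150.5 = 12.27 min.

12.27 min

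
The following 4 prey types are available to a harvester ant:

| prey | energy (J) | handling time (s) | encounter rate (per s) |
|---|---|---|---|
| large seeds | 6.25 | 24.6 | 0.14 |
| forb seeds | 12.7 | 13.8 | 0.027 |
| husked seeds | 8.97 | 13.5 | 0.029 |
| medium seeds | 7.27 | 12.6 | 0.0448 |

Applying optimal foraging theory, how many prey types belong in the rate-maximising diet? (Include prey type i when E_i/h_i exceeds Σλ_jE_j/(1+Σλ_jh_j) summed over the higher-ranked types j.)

3

Profitabilities (E/h, J/s): forb seeds 0.92, husked seeds 0.664, medium seeds 0.577, large seeds 0.254. Add prey in this order while the next type's profitability exceeds the intake rate on those already taken.
Rate on top 1: 0.2498. husked seeds: 0.664 > 0.2498 → include.
Rate on top 2: 0.3418. medium seeds: 0.577 > 0.3418 → include.
Rate on top 3: 0.3988. large seeds: 0.254 < 0.3988 → exclude; stop.
Optimal diet: forb seeds, husked seeds, medium seeds — 3 of 4 types.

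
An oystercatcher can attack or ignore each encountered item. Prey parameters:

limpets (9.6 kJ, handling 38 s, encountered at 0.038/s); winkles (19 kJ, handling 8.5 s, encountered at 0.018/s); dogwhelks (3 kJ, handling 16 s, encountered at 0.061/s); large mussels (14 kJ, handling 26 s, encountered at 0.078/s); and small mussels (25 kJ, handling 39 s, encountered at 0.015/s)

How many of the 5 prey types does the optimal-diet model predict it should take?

Rank by E/h (kJ/s): winkles 2.24, small mussels 0.641, large mussels 0.538, limpets 0.253, dogwhelks 0.188. Include each in turn until the next type's E/h falls below the running intake rate.
Rate on top 1: 0.2966. small mussels: 0.641 > 0.2966 → include.
Rate on top 2: 0.4125. large mussels: 0.538 > 0.4125 → include.
Rate on top 3: 0.4804. limpets: 0.253 < 0.4804 → exclude; stop.
Optimal diet: winkles, small mussels, large mussels — 3 of 5 types.

3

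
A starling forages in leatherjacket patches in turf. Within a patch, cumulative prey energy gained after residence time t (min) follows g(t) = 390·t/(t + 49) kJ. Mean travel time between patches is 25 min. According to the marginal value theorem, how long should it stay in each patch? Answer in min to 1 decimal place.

35.0 min

By the marginal value theorem, leave when the instantaneous gain rate g'(t) equals the habitat-wide average g(t)/(T + t).
g'(t) = 390·49/(t + 49)². Setting 390·49/(t+49)² = 390t/[(t+49)(25+t)] gives 49(25+t) = t(t+49), so t² = 49×25 = 1225.
t* = √1225 = 35 min.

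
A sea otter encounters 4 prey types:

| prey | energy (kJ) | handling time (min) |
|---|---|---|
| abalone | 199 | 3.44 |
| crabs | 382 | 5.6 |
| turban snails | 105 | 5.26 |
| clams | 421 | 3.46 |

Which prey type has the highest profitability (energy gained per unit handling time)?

Profitability E/h (kJ/min): abalone = 199/3.44 = 57.8, crabs = 382/5.6 = 68.2, turban snails = 105/5.26 = 20, clams = 421/3.46 = 122.
Ranked: clams > crabs > abalone > turban snails.

clams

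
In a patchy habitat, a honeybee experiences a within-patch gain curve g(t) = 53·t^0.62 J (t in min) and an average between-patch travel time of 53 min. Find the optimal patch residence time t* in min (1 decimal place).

86.5 min

By the marginal value theorem, leave when the instantaneous gain rate g'(t) equals the habitat-wide average g(t)/(T + t).
g'(t) = 0.62·53·t^-0.38. Setting 0.62·53·t^-0.38 = 53·t^0.62/(53+t) gives 0.62(53+t) = t, so 0.38·t = 0.62×53.
t* = 0.62×53/0.38 = 86.47 min.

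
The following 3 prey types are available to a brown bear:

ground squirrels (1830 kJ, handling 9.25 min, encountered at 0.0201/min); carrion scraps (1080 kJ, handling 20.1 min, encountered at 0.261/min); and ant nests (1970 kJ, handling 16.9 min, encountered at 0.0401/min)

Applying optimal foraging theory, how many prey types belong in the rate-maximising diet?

Profitabilities (E/h, kJ/min): ground squirrels 198, ant nests 117, carrion scraps 53.7. Add prey in this order while the next type's profitability exceeds the intake rate on those already taken.
Rate on top 1: 31.02. ant nests: 117 > 31.02 → include.
Rate on top 2: 62.13. carrion scraps: 53.7 < 62.13 → exclude; stop.
Optimal diet: ground squirrels, ant nests — 2 of 3 types.

2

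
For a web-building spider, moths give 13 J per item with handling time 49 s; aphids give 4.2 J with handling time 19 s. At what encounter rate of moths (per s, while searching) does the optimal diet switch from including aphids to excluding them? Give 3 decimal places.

At the threshold, the rate on moths alone equals the profitability of aphids: λ·13/(1 + λ·49) = 4.2/19 = 0.2211.
Rearranging, λ(13 − 0.2211×49) = 0.2211, so λ = 0.2211/2.168 = 0.1019 per s.

0.102 per s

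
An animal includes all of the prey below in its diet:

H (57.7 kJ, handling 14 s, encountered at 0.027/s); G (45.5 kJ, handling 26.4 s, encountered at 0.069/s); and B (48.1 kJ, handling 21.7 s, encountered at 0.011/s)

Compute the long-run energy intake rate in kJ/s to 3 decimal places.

R = (0.027×57.7 + 0.069×45.5 + 0.011×48.1) / (1 + 0.027×14 + 0.069×26.4 + 0.011×21.7) = 5.227/3.438 = 1.52 kJ/s.

1.520 kJ/s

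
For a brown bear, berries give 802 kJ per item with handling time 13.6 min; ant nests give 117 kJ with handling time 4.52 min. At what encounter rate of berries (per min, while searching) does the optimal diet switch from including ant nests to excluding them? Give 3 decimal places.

At the threshold, the rate on berries alone equals the profitability of ant nests: λ·802/(1 + λ·13.6) = 117/4.52 = 25.88.
Rearranging, λ(802 − 25.88×13.6) = 25.88, so λ = 25.88/450 = 0.05753 per min.

0.058 per min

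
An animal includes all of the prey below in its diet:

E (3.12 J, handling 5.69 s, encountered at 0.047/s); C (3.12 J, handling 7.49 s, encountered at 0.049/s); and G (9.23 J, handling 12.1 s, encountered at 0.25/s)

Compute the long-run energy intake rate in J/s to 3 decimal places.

0.560 J/s

R = Σλ_iE_i / (1 + Σλ_ih_i)
Numerator: 0.047×3.12 + 0.049×3.12 + 0.25×9.23 = 2.607
Denominator: 1 + 0.047×5.69 + 0.049×7.49 + 0.25×12.1 = 4.659
R = 2.607/4.659 = 0.5595 J/s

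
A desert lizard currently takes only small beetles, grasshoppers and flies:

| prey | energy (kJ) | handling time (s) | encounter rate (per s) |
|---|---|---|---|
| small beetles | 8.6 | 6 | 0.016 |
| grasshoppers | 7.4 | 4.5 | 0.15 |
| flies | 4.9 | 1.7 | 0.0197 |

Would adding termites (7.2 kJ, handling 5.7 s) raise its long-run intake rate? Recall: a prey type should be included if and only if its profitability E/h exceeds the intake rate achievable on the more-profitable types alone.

Current rate: (0.016×8.6 + 0.15×7.4 + 0.0197×4.9)/(1 + 0.016×6 + 0.15×4.5 + 0.0197×1.7) = 0.7449 kJ/s.
termites: E/h = 7.2/5.7 = 1.263 kJ/s.
Since 1.263 > R, including termites increases the long-run rate.

Yes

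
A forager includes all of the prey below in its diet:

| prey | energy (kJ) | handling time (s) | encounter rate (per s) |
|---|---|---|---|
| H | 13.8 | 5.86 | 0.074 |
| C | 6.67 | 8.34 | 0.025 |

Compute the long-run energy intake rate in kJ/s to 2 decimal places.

R = Σλ_iE_i / (1 + Σλ_ih_i)
Numerator: 0.074×13.8 + 0.025×6.67 = 1.188
Denominator: 1 + 0.074×5.86 + 0.025×8.34 = 1.642
R = 1.188/1.642 = 0.7234 kJ/s

0.72 kJ/s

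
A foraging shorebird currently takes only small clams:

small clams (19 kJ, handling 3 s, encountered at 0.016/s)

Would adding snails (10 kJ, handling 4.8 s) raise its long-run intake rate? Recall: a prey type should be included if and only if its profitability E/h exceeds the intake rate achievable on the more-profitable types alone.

On small clams alone, R = ΣλE/(1+Σλh) = 0.304/1.048 = 0.2901 kJ/s.
snails: E/h = 10/4.8 = 2.083 kJ/s.
2.083 > 0.2901, so adding snails raises the average — include it.

Yes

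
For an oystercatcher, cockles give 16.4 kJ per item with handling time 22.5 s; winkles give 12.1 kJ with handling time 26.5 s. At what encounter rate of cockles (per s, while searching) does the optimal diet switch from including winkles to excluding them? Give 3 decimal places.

0.075 per s

The zero-one rule: include winkles iff E₂/h₂ > λE₁/(1+λh₁). Equality gives the switch point.
λE₁h₂ = E₂ + λE₂h₁ ⇒ λ = E₂/(E₁h₂ − E₂h₁) = 12.1/(434.6 − 272.2) = 0.07453 per s.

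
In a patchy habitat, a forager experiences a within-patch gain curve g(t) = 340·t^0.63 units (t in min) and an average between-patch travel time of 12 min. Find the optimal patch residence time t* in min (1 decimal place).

20.4 min

By the marginal value theorem, leave when the instantaneous gain rate g'(t) equals the habitat-wide average g(t)/(T + t).
g'(t) = 0.63·340·t^-0.37. Setting 0.63·340·t^-0.37 = 340·t^0.63/(12+t) gives 0.63(12+t) = t, so 0.37·t = 0.63×12.
t* = 0.63×12/0.37 = 20.43 min.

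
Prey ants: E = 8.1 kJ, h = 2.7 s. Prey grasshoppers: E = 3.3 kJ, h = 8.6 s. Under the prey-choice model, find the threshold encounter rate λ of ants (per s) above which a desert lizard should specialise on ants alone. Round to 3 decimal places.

At the threshold, the rate on ants alone equals the profitability of grasshoppers: λ·8.1/(1 + λ·2.7) = 3.3/8.6 = 0.3837.
Rearranging, λ(8.1 − 0.3837×2.7) = 0.3837, so λ = 0.3837/7.064 = 0.05432 per s.

0.054 per s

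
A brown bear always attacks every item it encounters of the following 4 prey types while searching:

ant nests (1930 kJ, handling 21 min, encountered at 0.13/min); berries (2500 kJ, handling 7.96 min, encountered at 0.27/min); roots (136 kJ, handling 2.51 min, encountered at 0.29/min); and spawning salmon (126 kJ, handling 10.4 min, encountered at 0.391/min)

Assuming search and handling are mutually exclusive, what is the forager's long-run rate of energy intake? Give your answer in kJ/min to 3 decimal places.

95.058 kJ/min

Energy encountered per unit search time: 0.13×1930 + 0.27×2500 + 0.29×136 + 0.391×126 = 1015 kJ/min.
Handling time per unit search time: 0.13×21 + 0.27×7.96 + 0.29×2.51 + 0.391×10.4 = 9.674.
Rate = 1015/(1 + 9.674) = 95.06 kJ/min.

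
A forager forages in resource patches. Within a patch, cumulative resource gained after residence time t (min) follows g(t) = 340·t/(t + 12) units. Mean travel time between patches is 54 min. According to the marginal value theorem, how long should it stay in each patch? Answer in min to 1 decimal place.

Maximise g(t)/(T+t): set derivative to zero → g'(t)(T+t) = g(t).
g'(t) = 340·12/(t + 12)². Setting 340·12/(t+12)² = 340t/[(t+12)(54+t)] gives 12(54+t) = t(t+12), so t² = 12×54 = 648.
t* = √648 = 25.46 min.

25.5 min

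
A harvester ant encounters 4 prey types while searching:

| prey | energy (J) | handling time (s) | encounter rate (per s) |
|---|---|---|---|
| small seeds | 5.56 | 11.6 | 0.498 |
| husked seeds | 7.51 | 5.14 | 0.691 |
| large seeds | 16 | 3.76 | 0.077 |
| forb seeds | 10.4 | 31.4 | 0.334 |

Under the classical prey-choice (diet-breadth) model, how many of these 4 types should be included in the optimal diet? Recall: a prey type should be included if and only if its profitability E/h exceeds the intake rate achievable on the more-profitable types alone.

Profitabilities (E/h, J/s): large seeds 4.26, husked seeds 1.46, small seeds 0.479, forb seeds 0.331. Add prey in this order while the next type's profitability exceeds the intake rate on those already taken.
Rate on top 1: 0.9554. husked seeds: 1.46 > 0.9554 → include.
Rate on top 2: 1.326. small seeds: 0.479 < 1.326 → exclude; stop.
Optimal diet: large seeds, husked seeds — 2 of 4 types.

2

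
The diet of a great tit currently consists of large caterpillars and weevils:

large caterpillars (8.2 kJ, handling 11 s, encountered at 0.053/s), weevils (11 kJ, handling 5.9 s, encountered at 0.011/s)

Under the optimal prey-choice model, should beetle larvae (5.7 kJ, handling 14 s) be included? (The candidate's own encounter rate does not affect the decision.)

On large caterpillars and weevils alone, R = ΣλE/(1+Σλh) = 0.5556/1.648 = 0.3372 kJ/s.
Profitability of beetle larvae: 5.7/14 = 0.4071 kJ/s.
0.4071 > 0.3372, so adding beetle larvae raises the average — include it.

Yes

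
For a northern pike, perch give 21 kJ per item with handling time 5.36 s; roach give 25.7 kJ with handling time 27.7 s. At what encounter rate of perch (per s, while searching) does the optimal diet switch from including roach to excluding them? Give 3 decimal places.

0.058 per s

At the threshold, the rate on perch alone equals the profitability of roach: λ·21/(1 + λ·5.36) = 25.7/27.7 = 0.9278.
Rearranging, λ(21 − 0.9278×5.36) = 0.9278, so λ = 0.9278/16.03 = 0.05789 per s.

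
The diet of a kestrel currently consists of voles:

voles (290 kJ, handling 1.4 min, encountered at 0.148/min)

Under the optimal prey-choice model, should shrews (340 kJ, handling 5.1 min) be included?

On voles alone, R = ΣλE/(1+Σλh) = 42.92/1.207 = 35.55 kJ/min.
Profitability of shrews: 340/5.1 = 66.67 kJ/min.
66.67 > 35.55, so adding shrews raises the average — include it.

Yes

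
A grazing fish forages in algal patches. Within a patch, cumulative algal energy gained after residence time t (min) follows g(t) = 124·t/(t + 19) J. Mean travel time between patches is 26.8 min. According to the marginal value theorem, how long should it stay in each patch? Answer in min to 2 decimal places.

Optimal t* satisfies g'(t*) = g(t*)/(T + t*).
g'(t) = 124·19/(t + 19)². Setting 124·19/(t+19)² = 124t/[(t+19)(26.8+t)] gives 19(26.8+t) = t(t+19), so t² = 19×26.8 = 509.2.
t* = √509.2 = 22.57 min.

22.57 min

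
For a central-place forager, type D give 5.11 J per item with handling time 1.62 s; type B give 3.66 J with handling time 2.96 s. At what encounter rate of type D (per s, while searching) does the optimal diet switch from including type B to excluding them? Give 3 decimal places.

0.398 per s

The zero-one rule: include type B iff E₂/h₂ > λE₁/(1+λh₁). Equality gives the switch point.
λE₁h₂ = E₂ + λE₂h₁ ⇒ λ = E₂/(E₁h₂ − E₂h₁) = 3.66/(15.13 − 5.929) = 0.398 per s.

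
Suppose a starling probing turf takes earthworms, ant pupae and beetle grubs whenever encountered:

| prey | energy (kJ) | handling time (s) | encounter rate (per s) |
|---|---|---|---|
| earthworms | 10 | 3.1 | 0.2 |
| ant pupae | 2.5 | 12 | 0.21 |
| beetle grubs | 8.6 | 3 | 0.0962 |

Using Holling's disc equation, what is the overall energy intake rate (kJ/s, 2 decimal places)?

0.76 kJ/s

R = (0.2×10 + 0.21×2.5 + 0.0962×8.6) / (1 + 0.2×3.1 + 0.21×12 + 0.0962×3) = 3.352/4.429 = 0.757 kJ/s.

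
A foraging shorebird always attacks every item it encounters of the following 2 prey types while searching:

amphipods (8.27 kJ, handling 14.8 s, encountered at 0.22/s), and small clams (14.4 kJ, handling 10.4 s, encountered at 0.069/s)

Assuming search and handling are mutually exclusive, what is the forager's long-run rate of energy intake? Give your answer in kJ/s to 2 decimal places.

R = (0.22×8.27 + 0.069×14.4) / (1 + 0.22×14.8 + 0.069×10.4) = 2.813/4.974 = 0.5656 kJ/s.

0.57 kJ/s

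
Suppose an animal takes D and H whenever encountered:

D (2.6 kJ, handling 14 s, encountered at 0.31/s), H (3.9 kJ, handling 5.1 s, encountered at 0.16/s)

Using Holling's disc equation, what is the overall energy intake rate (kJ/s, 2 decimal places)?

R = Σλ_iE_i / (1 + Σλ_ih_i)
Numerator: 0.31×2.6 + 0.16×3.9 = 1.43
Denominator: 1 + 0.31×14 + 0.16×5.1 = 6.156
R = 1.43/6.156 = 0.2323 kJ/s

0.23 kJ/s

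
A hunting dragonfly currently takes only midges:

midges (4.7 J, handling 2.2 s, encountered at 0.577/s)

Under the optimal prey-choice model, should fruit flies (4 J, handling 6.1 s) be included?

Intake rate on the current diet: R = (0.577×4.7) / (1 + 0.577×2.2) = 2.712/2.269 = 1.195 J/s.
fruit flies: E/h = 4/6.1 = 0.6557 J/s.
Since 0.6557 < R, time spent handling fruit flies is better spent searching.

No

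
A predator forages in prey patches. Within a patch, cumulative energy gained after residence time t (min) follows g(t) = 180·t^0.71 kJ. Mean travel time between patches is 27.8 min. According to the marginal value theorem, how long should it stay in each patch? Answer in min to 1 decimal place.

68.1 min

By the marginal value theorem, leave when the instantaneous gain rate g'(t) equals the habitat-wide average g(t)/(T + t).
g'(t) = 0.71·180·t^-0.29. Setting 0.71·180·t^-0.29 = 180·t^0.71/(27.8+t) gives 0.71(27.8+t) = t, so 0.29·t = 0.71×27.8.
t* = 0.71×27.8/0.29 = 68.06 min.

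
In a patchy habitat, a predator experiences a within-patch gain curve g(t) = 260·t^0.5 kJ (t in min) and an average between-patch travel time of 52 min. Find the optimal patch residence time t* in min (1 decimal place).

By the marginal value theorem, leave when the instantaneous gain rate g'(t) equals the habitat-wide average g(t)/(T + t).
g'(t) = 0.5·260·t^-0.5. Setting 0.5·260·t^-0.5 = 260·t^0.5/(52+t) gives 0.5(52+t) = t, so 0.50·t = 0.5×52.
t* = 0.5×52/0.50 = 52 min.

52.0 min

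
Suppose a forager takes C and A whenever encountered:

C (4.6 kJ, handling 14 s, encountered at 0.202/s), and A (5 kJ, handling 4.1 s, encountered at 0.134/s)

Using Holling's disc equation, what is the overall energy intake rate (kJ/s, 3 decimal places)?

0.365 kJ/s

R = (0.202×4.6 + 0.134×5) / (1 + 0.202×14 + 0.134×4.1) = 1.599/4.377 = 0.3653 kJ/s.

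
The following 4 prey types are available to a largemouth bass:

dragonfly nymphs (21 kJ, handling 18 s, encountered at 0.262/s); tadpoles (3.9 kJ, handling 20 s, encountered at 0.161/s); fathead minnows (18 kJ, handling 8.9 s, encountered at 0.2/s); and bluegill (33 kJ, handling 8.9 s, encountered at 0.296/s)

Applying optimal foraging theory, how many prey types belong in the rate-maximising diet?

1

Profitabilities (E/h, kJ/s): bluegill 3.71, fathead minnows 2.02, dragonfly nymphs 1.17, tadpoles 0.195. Add prey in this order while the next type's profitability exceeds the intake rate on those already taken.
Rate on top 1: 2.688. fathead minnows: 2.02 < 2.688 → exclude; stop.
Optimal diet: bluegill — 1 of 4 types.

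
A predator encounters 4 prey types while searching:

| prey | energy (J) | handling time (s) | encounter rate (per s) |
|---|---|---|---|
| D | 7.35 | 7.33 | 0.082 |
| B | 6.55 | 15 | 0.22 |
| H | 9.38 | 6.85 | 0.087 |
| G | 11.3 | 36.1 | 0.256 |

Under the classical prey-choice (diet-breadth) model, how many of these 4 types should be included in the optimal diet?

Rank by E/h (J/s): H 1.37, D 1, B 0.437, G 0.313. Include each in turn until the next type's E/h falls below the running intake rate.
Rate on top 1: 0.5113. D: 1 > 0.5113 → include.
Rate on top 2: 0.6458. B: 0.437 < 0.6458 → exclude; stop.
Optimal diet: H, D — 2 of 4 types.

2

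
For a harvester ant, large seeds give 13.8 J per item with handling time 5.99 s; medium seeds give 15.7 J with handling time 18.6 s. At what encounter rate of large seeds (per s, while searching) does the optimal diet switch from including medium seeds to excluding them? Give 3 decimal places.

Drop medium seeds once their profitability E₂/h₂ falls below the rate achievable on large seeds alone: E₂/h₂ = λE₁/(1 + λh₁).
Solve for λ: λE₁h₂ = E₂(1 + λh₁) → λ(E₁h₂ − E₂h₁) = E₂ → λ = E₂/(E₁h₂ − E₂h₁).
λ = 15.7/(13.8×18.6 − 15.7×5.99) = 15.7/162.6 = 0.09653 per s.

0.097 per s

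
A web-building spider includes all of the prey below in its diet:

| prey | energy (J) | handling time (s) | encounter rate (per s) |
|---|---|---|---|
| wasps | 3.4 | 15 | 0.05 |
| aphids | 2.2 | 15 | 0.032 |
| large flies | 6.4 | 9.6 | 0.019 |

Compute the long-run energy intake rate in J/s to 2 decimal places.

R = Σλ_iE_i / (1 + Σλ_ih_i)
Numerator: 0.05×3.4 + 0.032×2.2 + 0.019×6.4 = 0.362
Denominator: 1 + 0.05×15 + 0.032×15 + 0.019×9.6 = 2.412
R = 0.362/2.412 = 0.1501 J/s

0.15 J/s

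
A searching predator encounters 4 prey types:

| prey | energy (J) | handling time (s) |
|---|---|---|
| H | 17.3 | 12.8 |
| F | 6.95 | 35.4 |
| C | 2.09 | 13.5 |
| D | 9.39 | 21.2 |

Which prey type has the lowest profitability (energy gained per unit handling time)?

C

In descending order of E/h:
H: 17.3/12.8 = 1.35 J/s
D: 9.39/21.2 = 0.443 J/s
F: 6.95/35.4 = 0.196 J/s
C: 2.09/13.5 = 0.155 J/s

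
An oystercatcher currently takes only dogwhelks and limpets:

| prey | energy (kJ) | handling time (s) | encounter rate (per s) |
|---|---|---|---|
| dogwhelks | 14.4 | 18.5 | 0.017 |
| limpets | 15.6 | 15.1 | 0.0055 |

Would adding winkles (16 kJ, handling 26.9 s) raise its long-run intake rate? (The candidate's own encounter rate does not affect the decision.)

Yes

Intake rate on the current diet: R = (0.017×14.4 + 0.0055×15.6) / (1 + 0.017×18.5 + 0.0055×15.1) = 0.3306/1.398 = 0.2366 kJ/s.
winkles: E/h = 16/26.9 = 0.5948 kJ/s.
0.5948 > 0.2366, so adding winkles raises the average — include it.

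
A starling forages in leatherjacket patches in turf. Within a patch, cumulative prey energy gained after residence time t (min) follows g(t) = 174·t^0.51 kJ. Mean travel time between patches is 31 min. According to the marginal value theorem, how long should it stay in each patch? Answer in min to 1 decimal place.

32.3 min

Maximise g(t)/(T+t): set derivative to zero → g'(t)(T+t) = g(t).
g'(t) = 0.51·174·t^-0.49. Setting 0.51·174·t^-0.49 = 174·t^0.51/(31+t) gives 0.51(31+t) = t, so 0.49·t = 0.51×31.
t* = 0.51×31/0.49 = 32.27 min.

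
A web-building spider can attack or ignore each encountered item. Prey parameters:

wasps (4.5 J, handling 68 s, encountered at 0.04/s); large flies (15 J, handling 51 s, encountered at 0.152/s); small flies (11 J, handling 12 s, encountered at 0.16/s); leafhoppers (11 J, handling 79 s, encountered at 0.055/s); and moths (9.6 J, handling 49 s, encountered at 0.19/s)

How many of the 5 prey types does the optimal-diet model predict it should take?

Profitabilities (E/h, J/s): small flies 0.917, large flies 0.294, moths 0.196, leafhoppers 0.139, wasps 0.0662. Add prey in this order while the next type's profitability exceeds the intake rate on those already taken.
Rate on top 1: 0.6027. large flies: 0.294 < 0.6027 → exclude; stop.
Optimal diet: small flies — 1 of 5 types.

1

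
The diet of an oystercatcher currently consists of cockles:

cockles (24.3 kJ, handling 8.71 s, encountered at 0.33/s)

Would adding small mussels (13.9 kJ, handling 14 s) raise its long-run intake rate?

Current rate: (0.33×24.3)/(1 + 0.33×8.71) = 2.07 kJ/s.
Profitability of small mussels: 13.9/14 = 0.9929 kJ/s.
0.9929 < 2.07, so adding small mussels would lower the average — exclude it.

No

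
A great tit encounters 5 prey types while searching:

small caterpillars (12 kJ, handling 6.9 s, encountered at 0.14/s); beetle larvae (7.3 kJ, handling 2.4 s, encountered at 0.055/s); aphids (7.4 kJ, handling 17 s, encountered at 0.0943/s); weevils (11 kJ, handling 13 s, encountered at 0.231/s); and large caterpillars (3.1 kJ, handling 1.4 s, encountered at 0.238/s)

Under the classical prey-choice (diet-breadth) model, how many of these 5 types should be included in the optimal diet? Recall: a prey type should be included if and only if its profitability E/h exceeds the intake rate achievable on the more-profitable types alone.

3

E/h in descending order: beetle larvae 3.04, large caterpillars 2.21, small caterpillars 1.74, weevils 0.846, aphids 0.435 kJ/s. The optimal diet is the largest prefix of this list for which every included type satisfies E_i/h_i > R on the types above it.
Rate on top 1: 0.3547. large caterpillars: 2.21 > 0.3547 → include.
Rate on top 2: 0.7776. small caterpillars: 1.74 > 0.7776 → include.
Rate on top 3: 1.16. weevils: 0.846 < 1.16 → exclude; stop.
Optimal diet: beetle larvae, large caterpillars, small caterpillars — 3 of 5 types.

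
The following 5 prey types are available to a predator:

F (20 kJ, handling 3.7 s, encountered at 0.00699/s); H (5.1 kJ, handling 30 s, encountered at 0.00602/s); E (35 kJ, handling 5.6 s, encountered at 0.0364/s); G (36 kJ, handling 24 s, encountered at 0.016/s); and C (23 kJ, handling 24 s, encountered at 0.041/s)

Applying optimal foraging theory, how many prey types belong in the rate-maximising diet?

Profitabilities (E/h, kJ/s): E 6.25, F 5.41, G 1.5, C 0.958, H 0.17. Add prey in this order while the next type's profitability exceeds the intake rate on those already taken.
Rate on top 1: 1.058. F: 5.41 > 1.058 → include.
Rate on top 2: 1.15. G: 1.5 > 1.15 → include.
Rate on top 3: 1.233. C: 0.958 < 1.233 → exclude; stop.
Optimal diet: E, F, G — 3 of 5 types.

3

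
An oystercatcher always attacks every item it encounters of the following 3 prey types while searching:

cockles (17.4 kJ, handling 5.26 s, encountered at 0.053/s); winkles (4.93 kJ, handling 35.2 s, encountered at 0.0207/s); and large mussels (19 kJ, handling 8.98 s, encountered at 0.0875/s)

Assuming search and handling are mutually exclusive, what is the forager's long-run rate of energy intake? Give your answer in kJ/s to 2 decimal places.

R = (0.053×17.4 + 0.0207×4.93 + 0.0875×19) / (1 + 0.053×5.26 + 0.0207×35.2 + 0.0875×8.98) = 2.687/2.793 = 0.9619 kJ/s.

0.96 kJ/s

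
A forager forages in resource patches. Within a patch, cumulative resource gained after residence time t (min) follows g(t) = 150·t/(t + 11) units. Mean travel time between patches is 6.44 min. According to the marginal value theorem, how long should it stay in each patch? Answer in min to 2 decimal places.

8.42 min

Maximise g(t)/(T+t): set derivative to zero → g'(t)(T+t) = g(t).
g'(t) = 150·11/(t + 11)². Setting 150·11/(t+11)² = 150t/[(t+11)(6.44+t)] gives 11(6.44+t) = t(t+11), so t² = 11×6.44 = 70.84.
t* = √70.84 = 8.417 min.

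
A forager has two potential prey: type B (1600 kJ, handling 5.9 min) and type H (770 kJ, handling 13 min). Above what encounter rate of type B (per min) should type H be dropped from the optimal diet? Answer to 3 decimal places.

0.047 per min

Drop type H once their profitability E₂/h₂ falls below the rate achievable on type B alone: E₂/h₂ = λE₁/(1 + λh₁).
Solve for λ: λE₁h₂ = E₂(1 + λh₁) → λ(E₁h₂ − E₂h₁) = E₂ → λ = E₂/(E₁h₂ − E₂h₁).
λ = 770/(1600×13 − 770×5.9) = 770/1.626e+04 = 0.04736 per min.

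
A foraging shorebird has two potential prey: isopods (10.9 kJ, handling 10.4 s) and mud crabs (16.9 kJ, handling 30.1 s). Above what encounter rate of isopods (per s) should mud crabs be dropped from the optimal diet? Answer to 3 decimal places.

Drop mud crabs once their profitability E₂/h₂ falls below the rate achievable on isopods alone: E₂/h₂ = λE₁/(1 + λh₁).
Solve for λ: λE₁h₂ = E₂(1 + λh₁) → λ(E₁h₂ − E₂h₁) = E₂ → λ = E₂/(E₁h₂ − E₂h₁).
λ = 16.9/(10.9×30.1 − 16.9×10.4) = 16.9/152.3 = 0.1109 per s.

0.111 per s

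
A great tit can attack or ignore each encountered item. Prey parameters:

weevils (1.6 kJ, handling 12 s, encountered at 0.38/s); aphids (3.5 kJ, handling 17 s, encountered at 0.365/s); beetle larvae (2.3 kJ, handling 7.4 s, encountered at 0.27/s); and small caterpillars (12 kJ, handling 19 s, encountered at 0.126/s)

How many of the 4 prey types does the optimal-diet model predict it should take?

Rank by E/h (kJ/s): small caterpillars 0.632, beetle larvae 0.311, aphids 0.206, weevils 0.133. Include each in turn until the next type's E/h falls below the running intake rate.
Rate on top 1: 0.4455. beetle larvae: 0.311 < 0.4455 → exclude; stop.
Optimal diet: small caterpillars — 1 of 4 types.

1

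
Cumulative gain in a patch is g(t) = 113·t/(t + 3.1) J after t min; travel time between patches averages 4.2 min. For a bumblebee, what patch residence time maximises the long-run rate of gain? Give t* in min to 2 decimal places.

By the marginal value theorem, leave when the instantaneous gain rate g'(t) equals the habitat-wide average g(t)/(T + t).
g'(t) = 113·3.1/(t + 3.1)². Setting 113·3.1/(t+3.1)² = 113t/[(t+3.1)(4.2+t)] gives 3.1(4.2+t) = t(t+3.1), so t² = 3.1×4.2 = 13.02.
t* = √13.02 = 3.608 min.

3.61 min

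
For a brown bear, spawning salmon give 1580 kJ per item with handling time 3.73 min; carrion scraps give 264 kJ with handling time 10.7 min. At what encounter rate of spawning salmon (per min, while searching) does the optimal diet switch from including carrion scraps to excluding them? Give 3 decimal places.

At the threshold, the rate on spawning salmon alone equals the profitability of carrion scraps: λ·1580/(1 + λ·3.73) = 264/10.7 = 24.67.
Rearranging, λ(1580 − 24.67×3.73) = 24.67, so λ = 24.67/1488 = 0.01658 per min.

0.017 per min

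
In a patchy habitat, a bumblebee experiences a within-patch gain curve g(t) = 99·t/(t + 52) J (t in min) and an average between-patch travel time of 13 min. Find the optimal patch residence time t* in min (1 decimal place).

Maximise g(t)/(T+t): set derivative to zero → g'(t)(T+t) = g(t).
g'(t) = 99·52/(t + 52)². Setting 99·52/(t+52)² = 99t/[(t+52)(13+t)] gives 52(13+t) = t(t+52), so t² = 52×13 = 676.
t* = √676 = 26 min.

26.0 min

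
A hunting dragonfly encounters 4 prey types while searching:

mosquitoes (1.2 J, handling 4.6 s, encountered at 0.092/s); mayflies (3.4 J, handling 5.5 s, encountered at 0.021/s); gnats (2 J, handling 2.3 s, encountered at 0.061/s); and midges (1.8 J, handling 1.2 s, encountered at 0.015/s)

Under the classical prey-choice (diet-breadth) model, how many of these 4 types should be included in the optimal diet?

4

E/h in descending order: midges 1.5, gnats 0.87, mayflies 0.618, mosquitoes 0.261 J/s. The optimal diet is the largest prefix of this list for which every included type satisfies E_i/h_i > R on the types above it.
Rate on top 1: 0.02652. gnats: 0.87 > 0.02652 → include.
Rate on top 2: 0.1286. mayflies: 0.618 > 0.1286 → include.
Rate on top 3: 0.173. mosquitoes: 0.261 > 0.173 → include.
Optimal diet: midges, gnats, mayflies, mosquitoes — 4 of 4 types.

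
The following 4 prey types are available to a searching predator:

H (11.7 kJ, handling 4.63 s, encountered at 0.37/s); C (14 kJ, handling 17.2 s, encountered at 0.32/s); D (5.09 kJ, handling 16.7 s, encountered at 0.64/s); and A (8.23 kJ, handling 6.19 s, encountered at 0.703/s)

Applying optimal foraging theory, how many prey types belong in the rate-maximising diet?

1

Rank by E/h (kJ/s): H 2.53, A 1.33, C 0.814, D 0.305. Include each in turn until the next type's E/h falls below the running intake rate.
Rate on top 1: 1.596. A: 1.33 < 1.596 → exclude; stop.
Optimal diet: H — 1 of 4 types.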